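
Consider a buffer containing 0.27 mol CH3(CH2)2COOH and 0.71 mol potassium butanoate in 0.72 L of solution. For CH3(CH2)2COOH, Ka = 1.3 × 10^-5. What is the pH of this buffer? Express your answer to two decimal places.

pKa = −log(1.3 × 10^-5) = 4.886
Using pH = pKa + log([base]/[acid]) with [base]/[acid] = 0.71/0.27:
pH = 4.886 + (+0.420) = 5.31

pH = 5.31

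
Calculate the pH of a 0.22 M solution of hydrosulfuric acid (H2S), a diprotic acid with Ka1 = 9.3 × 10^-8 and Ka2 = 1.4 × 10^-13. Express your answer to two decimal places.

Since Ka1 ≫ Ka2, the first ionization dominates [H+].
Ka1 = x²/(0.22 − x) = 9.3 × 10^-8
x ≈ √(9.3 × 10^-8 × 0.22) = 1.43 × 10^-4 M
pH = −log(1.43 × 10^-4) = 3.84

pH = 3.84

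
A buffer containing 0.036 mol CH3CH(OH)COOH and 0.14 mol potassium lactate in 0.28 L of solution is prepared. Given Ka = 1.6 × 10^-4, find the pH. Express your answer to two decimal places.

pKa = −log(1.6 × 10^-4) = 3.796
Using pH = pKa + log([base]/[acid]) with [base]/[acid] = 0.14/0.036:
pH = 3.796 + (+0.590) = 4.39

pH = 4.39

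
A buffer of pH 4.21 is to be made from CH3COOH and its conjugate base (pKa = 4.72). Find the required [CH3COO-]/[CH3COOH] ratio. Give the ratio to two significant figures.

ratio = 0.31

pH = pKa + log(r) ⇒ log(r) = 4.21 − 4.72 = -0.51
r = [CH3COO-]/[CH3COOH] = 10^(-0.51) = 0.309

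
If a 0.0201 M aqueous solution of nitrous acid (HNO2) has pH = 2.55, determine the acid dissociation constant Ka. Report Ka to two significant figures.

[H+] = 10^(-2.55) = 2.82 × 10^-3 M
At equilibrium [HA] = 0.0201 − 2.82 × 10^-3 = 1.73 × 10^-2 M
Ka = [H+][A-]/[HA] = (2.82 × 10^-3)² / 1.73 × 10^-2 = 4.6 × 10^-4

Ka = 4.6 × 10^-4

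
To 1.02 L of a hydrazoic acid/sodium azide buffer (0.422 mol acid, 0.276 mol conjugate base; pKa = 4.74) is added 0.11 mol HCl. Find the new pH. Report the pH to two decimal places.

After neutralization: n(HN3) = 0.532 mol, n(N3-) = 0.166 mol.
Henderson–Hasselbalch with mole ratio 0.166/0.532: pH = 4.74 + (-0.506)

pH = 4.23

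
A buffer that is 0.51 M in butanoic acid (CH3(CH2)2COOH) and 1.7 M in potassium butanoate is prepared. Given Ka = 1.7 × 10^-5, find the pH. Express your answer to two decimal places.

pH = 5.29

pKa = −log(1.7 × 10^-5) = 4.770
pH = pKa + log([A⁻]/[HA]) = 4.770 + log(1.7/0.51)
pH = 4.770 + (+0.523) = 5.29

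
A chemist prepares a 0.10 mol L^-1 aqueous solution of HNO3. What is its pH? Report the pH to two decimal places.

pH = 1.00

HNO3 is a strong acid and dissociates completely, so [H+] = 0.10 M.
pH = -log(0.1) = 1.00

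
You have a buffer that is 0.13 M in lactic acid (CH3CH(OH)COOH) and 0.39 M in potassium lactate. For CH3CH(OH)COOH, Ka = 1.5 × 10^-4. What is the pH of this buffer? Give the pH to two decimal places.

pH = 4.30

pKa = −log(1.5 × 10^-4) = 3.824
Using pH = pKa + log([base]/[acid]) with [base]/[acid] = 0.39/0.13:
pH = 3.824 + (+0.477) = 4.30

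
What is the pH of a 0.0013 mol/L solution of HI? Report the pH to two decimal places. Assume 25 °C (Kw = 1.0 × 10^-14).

HI is a strong acid and dissociates completely, so [H+] = 0.0013 M.
pH = -log(0.0013) = 2.89

pH = 2.89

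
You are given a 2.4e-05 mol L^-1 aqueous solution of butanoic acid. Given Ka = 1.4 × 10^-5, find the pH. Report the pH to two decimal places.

pH = 4.90

CH3(CH2)2COOH ⇌ CH3(CH2)2COO- + H+
Ka = x²/(2.4e-05 − x) = 1.4 × 10^-5
x is not negligible relative to C₀; solve x² + 1.4e-05·x − 3.36e-10 = 0.
x = [−1.4e-05 + √(1.4e-05² + 1.34e-09)]/2 = 1.26 × 10^-5 M
pH = −log[H+] = −log(1.26 × 10^-5) = 4.90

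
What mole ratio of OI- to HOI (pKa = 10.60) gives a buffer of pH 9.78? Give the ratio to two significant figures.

ratio = 0.15

pH = pKa + log(r) ⇒ log(r) = 9.78 − 10.60 = -0.82
r = [OI-]/[HOI] = 10^(-0.82) = 0.151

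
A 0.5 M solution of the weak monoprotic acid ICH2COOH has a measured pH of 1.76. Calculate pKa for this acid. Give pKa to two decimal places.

pKa = 3.20

[H+] = 10^(-1.76) = 1.74 × 10^-2 M
At equilibrium [HA] = 0.5 − 1.74 × 10^-2 = 4.83 × 10^-1 M
Ka = [H+][A-]/[HA] = (1.74 × 10^-2)² / 4.83 × 10^-1 = 6.27 × 10^-4
pKa = -log(6.27 × 10^-4) = 3.20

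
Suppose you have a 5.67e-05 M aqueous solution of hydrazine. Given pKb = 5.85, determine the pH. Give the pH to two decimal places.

pH = 8.92

N2H4 + H2O ⇌ N2H5+ + OH-
Kb = 10^(−5.85) = 1.41 × 10^-6
Let x = [OH-] at equilibrium. Kb = x²/(5.67e-05 − x).
The 5% rule fails; solving x² + Kb·x − Kb·C₀ = 0 exactly:
x = [−1.41e-06 + √(1.41e-06² + 3.2e-10)]/2 = 8.26 × 10^-6 M
pOH = 5.08, so pH = 14.00 − pOH = 8.92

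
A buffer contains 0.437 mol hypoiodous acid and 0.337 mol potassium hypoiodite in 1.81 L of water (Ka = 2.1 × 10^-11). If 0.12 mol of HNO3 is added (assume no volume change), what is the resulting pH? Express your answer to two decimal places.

pH = 10.27

Added H+ converts OI- to HOI: HOI → 0.557 mol, OI- → 0.217 mol.
pKa = −log(2.1 × 10^-11) = 10.678
pH = pKa + log([A⁻]/[HA]) = 10.678 + log(0.217/0.557) = 10.678 -0.409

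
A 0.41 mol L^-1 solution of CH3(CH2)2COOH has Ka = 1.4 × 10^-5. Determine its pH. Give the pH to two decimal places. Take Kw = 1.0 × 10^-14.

pH = 2.62

CH3(CH2)2COOH ⇌ CH3(CH2)2COO- + H+
Ka = x²/(0.41 − x) = 1.4 × 10^-5
Since Ka ≪ C₀, x ≈ √(Ka·C₀) = 2.40 × 10^-3 M.
pH = −log[H+] = −log(2.40 × 10^-3) = 2.62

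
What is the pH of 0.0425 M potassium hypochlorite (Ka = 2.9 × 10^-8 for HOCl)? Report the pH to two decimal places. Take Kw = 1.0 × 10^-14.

pH = 10.08

OCl- is the conjugate base of the weak acid HOCl.
Kb = Kw/Ka = 1.0×10^-14 / 2.9 × 10^-8 = 3.45 × 10^-7
Kb = x²/(0.0425 − x) = 3.45 × 10^-7
Neglecting x in the denominator: x = √(3.45 × 10^-7 × 0.0425) = 1.21 × 10^-4 M
(x/C₀ = 0.28% < 5%, so the approximation holds.)
pOH = 3.92, so pH = 14.00 − pOH = 10.08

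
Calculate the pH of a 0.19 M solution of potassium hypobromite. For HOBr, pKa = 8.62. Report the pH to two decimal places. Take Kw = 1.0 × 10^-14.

pH = 10.95

OBr- is the conjugate base of the weak acid HOBr.
Ka = 10^(−8.62) = 2.40 × 10^-9
Kb = Kw/Ka = 1.0×10^-14 / 2.40 × 10^-9 = 4.17 × 10^-6
Let x = [OH-] at equilibrium. Kb = x²/(0.19 − x).
Neglecting x in the denominator: x = √(4.17 × 10^-6 × 0.19) = 8.90 × 10^-4 M
Check: 0.47% ionized — well under 5%, approximation valid.
pOH = 3.05, so pH = 14.00 − pOH = 10.95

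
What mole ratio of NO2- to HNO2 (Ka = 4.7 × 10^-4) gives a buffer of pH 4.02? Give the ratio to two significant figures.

ratio = 4.9

pKa = -log(4.7 × 10^-4) = 3.328
pH = pKa + log(r) ⇒ log(r) = 4.02 − 3.328 = +0.692
r = [NO2-]/[HNO2] = 10^(+0.692) = 4.92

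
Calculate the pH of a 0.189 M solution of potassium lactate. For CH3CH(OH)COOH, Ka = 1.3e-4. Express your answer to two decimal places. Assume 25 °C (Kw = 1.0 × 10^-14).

CH3CH(OH)COO- is the conjugate base of the weak acid CH3CH(OH)COOH.
Kb = Kw/Ka = 1.0×10^-14 / 1.3 × 10^-4 = 7.69 × 10^-11
From the ICE table, Kb = x²/(0.189 − x) = 7.69 × 10^-11.
Assume x ≪ 0.189: x ≈ √(7.69 × 10^-11 × 0.189) = 3.81 × 10^-6 M
pOH = 5.42, so pH = 14.00 − pOH = 8.58

pH = 8.58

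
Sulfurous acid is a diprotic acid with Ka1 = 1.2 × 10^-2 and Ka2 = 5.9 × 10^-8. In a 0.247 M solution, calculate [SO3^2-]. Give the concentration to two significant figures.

5.9 × 10^-8 M

First ionization gives [H+] ≈ [HSO3-] = 4.88 × 10^-2 M.
Second step: Ka2 = [H+][SO3^2-]/[HSO3-] ≈ [SO3^2-] (since [H+] ≈ [HSO3-]).
So [SO3^2-] ≈ Ka2.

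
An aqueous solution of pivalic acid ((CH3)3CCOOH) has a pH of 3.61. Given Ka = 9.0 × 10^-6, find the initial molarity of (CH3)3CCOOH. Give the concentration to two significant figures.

[H+] = 10^(-3.61) = 2.45 × 10^-4 M = x
Ka = x²/(C₀ − x) ⇒ C₀ = x + x²/Ka
C₀ = 2.45 × 10^-4 + (2.45 × 10^-4)²/(9.0 × 10^-6) = 6.91 × 10^-3 M

C₀ = 6.9 × 10^-3 M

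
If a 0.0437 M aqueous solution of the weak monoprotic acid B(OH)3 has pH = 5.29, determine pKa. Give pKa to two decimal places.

[H+] = 10^(-5.29) = 5.13 × 10^-6 M
At equilibrium [HA] = 0.0437 − 5.13 × 10^-6 = 4.37 × 10^-2 M
Ka = [H+][A-]/[HA] = (5.13 × 10^-6)² / 4.37 × 10^-2 = 6.02 × 10^-10
pKa = -log(6.02 × 10^-10) = 9.22

pKa = 9.22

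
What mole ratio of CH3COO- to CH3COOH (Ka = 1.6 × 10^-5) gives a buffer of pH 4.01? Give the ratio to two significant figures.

pKa = -log(1.6 × 10^-5) = 4.796
pH = pKa + log(r) ⇒ log(r) = 4.01 − 4.796 = -0.786
r = [CH3COO-]/[CH3COOH] = 10^(-0.786) = 0.164

ratio = 0.16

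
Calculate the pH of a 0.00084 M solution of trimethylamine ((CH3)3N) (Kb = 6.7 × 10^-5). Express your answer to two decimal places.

(CH3)3N + H2O ⇌ (CH3)3NH+ + OH-
Kb = x²/(0.00084 − x) = 6.7 × 10^-5
The 5% rule fails; solving x² + Kb·x − Kb·C₀ = 0 exactly:
x = [−6.7e-05 + √(6.7e-05² + 2.25e-07)]/2 = 2.06 × 10^-4 M
pOH = −log(2.06 × 10^-4) = 3.69; pH = 14.00 − 3.69 = 10.31

pH = 10.31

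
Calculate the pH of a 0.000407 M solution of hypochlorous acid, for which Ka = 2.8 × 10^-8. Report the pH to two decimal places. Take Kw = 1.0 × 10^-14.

HOCl ⇌ OCl- + H+
From the ICE table, Ka = [H+]²/(0.000407 − [H+]) = 2.8 × 10^-8.
Assume [H+] ≪ 0.000407: [H+] ≈ √(2.8 × 10^-8 × 0.000407) = 3.38 × 10^-6 M
Check: 0.83% ionized — well under 5%, approximation valid.
pH = −log[H+] = −log(3.38 × 10^-6) = 5.47

pH = 5.47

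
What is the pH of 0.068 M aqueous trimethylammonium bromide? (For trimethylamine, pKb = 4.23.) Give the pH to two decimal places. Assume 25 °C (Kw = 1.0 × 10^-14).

(CH3)3NH+ is the conjugate acid of the weak base (CH3)3N.
Kb = 10^(−4.23) = 5.89 × 10^-5
Ka = Kw/Kb = 1.0×10^-14 / 5.89 × 10^-5 = 1.70 × 10^-10
Ka = x²/(0.068 − x) = 1.70 × 10^-10
Assume x ≪ 0.068: x ≈ √(1.70 × 10^-10 × 0.068) = 3.40 × 10^-6 M
(x/C₀ = 0.005% < 5%, so the approximation holds.)
pH = −log[H+] = −log(3.40 × 10^-6) = 5.47

pH = 5.47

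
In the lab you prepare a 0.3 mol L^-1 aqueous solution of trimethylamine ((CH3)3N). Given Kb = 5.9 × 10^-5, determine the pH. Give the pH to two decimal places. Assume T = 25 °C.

pH = 11.62

(CH3)3N + H2O ⇌ (CH3)3NH+ + OH-
Kb = [OH-]²/(0.3 − [OH-]) = 5.9 × 10^-5
Neglecting [OH-] in the denominator: [OH-] = √(5.9 × 10^-5 × 0.3) = 4.21 × 10^-3 M
Check: 1.4% ionized — well under 5%, approximation valid.
pOH = −log(4.21 × 10^-3) = 2.38; pH = 14.00 − 2.38 = 11.62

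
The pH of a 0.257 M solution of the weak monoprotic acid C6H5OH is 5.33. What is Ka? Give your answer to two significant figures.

Ka = 8.5 × 10^-11

[H+] = 10^(-5.33) = 4.68 × 10^-6 M
At equilibrium [HA] = 0.257 − 4.68 × 10^-6 = 2.57 × 10^-1 M
Ka = [H+][A-]/[HA] = (4.68 × 10^-6)² / 2.57 × 10^-1 = 8.5 × 10^-11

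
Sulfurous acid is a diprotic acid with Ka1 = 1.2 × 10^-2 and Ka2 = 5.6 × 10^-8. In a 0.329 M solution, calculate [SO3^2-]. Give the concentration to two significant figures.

First ionization gives [H+] ≈ [HSO3-] = 5.71 × 10^-2 M.
Second step: Ka2 = [H+][SO3^2-]/[HSO3-] ≈ [SO3^2-] (since [H+] ≈ [HSO3-]).
So [SO3^2-] ≈ Ka2.

5.6 × 10^-8 M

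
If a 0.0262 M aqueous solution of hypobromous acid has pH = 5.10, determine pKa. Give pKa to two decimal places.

pKa = 8.62

[H+] = 10^(-5.10) = 7.94 × 10^-6 M
At equilibrium [HA] = 0.0262 − 7.94 × 10^-6 = 2.62 × 10^-2 M
Ka = [H+][A-]/[HA] = (7.94 × 10^-6)² / 2.62 × 10^-2 = 2.41 × 10^-9
pKa = -log(2.41 × 10^-9) = 8.62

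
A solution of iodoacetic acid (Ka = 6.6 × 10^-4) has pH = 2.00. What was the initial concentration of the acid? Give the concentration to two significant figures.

[H+] = 10^(-2.00) = 1.00 × 10^-2 M = x
Ka = x²/(C₀ − x) ⇒ C₀ = x + x²/Ka
C₀ = 1.00 × 10^-2 + (1.00 × 10^-2)²/(6.6 × 10^-4) = 1.62 × 10^-1 M

C₀ = 1.6 × 10^-1 M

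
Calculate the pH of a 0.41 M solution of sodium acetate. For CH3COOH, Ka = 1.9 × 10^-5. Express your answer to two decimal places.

pH = 9.17

CH3COO- is the conjugate base of the weak acid CH3COOH.
Kb = Kw/Ka = 1.0×10^-14 / 1.9 × 10^-5 = 5.26 × 10^-10
From the ICE table, Kb = [OH-]²/(0.41 − [OH-]) = 5.26 × 10^-10.
Neglecting [OH-] in the denominator: [OH-] = √(5.26 × 10^-10 × 0.41) = 1.47 × 10^-5 M
pOH = 4.83, so pH = 14.00 − pOH = 9.17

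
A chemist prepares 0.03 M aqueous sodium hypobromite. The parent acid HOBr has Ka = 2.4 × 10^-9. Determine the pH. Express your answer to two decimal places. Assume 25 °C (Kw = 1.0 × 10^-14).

OBr- is the conjugate base of the weak acid HOBr.
Kb = Kw/Ka = 1.0×10^-14 / 2.4 × 10^-9 = 4.17 × 10^-6
Kb = x²/(0.03 − x) = 4.17 × 10^-6
Since Kb ≪ C₀, x ≈ √(Kb·C₀) = 3.54 × 10^-4 M.
Check: 1.2% ionized — well under 5%, approximation valid.
pOH = −log(3.54 × 10^-4) = 3.45; pH = 14.00 − 3.45 = 10.55

pH = 10.55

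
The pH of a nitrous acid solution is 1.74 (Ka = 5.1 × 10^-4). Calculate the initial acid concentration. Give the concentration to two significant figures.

C₀ = 6.7 × 10^-1 M

[H+] = 10^(-1.74) = 1.82 × 10^-2 M = x
Ka = x²/(C₀ − x) ⇒ C₀ = x + x²/Ka
C₀ = 1.82 × 10^-2 + (1.82 × 10^-2)²/(5.1 × 10^-4) = 6.68 × 10^-1 M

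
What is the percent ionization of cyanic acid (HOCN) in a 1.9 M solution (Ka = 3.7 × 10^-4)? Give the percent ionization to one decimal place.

HOCN ⇌ OCN- + H+; let x = [H+] at equilibrium.
x ≈ √(Ka·C₀) = √(3.7 × 10^-4 × 1.9) = 2.65 × 10^-2 M
Fraction ionized = 2.65 × 10^-2 / 1.9 = 0.0139 → 1.4%

1.4%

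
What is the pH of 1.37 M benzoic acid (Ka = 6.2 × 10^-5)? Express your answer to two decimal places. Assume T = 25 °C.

pH = 2.04

C6H5COOH ⇌ C6H5COO- + H+
Ka = [H+]²/(1.37 − [H+]) = 6.2 × 10^-5
Neglecting [H+] in the denominator: [H+] = √(6.2 × 10^-5 × 1.37) = 9.22 × 10^-3 M
pH = −log[H+] = −log(9.22 × 10^-3) = 2.04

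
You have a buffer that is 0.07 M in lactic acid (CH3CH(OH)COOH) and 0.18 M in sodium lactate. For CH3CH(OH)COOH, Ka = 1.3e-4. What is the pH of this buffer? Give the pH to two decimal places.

pH = 4.30

pKa = −log(1.3 × 10^-4) = 3.886
Using pH = pKa + log([base]/[acid]) with [base]/[acid] = 0.18/0.07:
pH = 3.886 + (+0.410) = 4.30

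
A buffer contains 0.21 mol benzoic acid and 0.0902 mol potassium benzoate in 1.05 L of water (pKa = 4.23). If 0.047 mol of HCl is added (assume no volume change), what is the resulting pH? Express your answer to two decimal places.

Added H+ converts C6H5COO- to C6H5COOH: C6H5COOH → 0.257 mol, C6H5COO- → 0.0432 mol.
pH = pKa + log([A⁻]/[HA]) = 4.23 + log(0.0432/0.257) = 4.23 -0.774

pH = 3.46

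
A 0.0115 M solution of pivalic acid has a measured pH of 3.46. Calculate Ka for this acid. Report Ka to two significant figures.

[H+] = 10^(-3.46) = 3.47 × 10^-4 M
At equilibrium [HA] = 0.0115 − 3.47 × 10^-4 = 1.12 × 10^-2 M
Ka = [H+][A-]/[HA] = (3.47 × 10^-4)² / 1.12 × 10^-2 = 1.1 × 10^-5

Ka = 1.1 × 10^-5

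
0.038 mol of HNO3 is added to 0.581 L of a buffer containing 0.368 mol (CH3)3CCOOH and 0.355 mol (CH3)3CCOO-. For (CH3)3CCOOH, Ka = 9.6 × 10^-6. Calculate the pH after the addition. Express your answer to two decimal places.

After neutralization: n((CH3)3CCOOH) = 0.406 mol, n((CH3)3CCOO-) = 0.317 mol.
pKa = −log(9.6 × 10^-6) = 5.018
Henderson–Hasselbalch with mole ratio 0.317/0.406: pH = 5.018 + (-0.107)

pH = 4.91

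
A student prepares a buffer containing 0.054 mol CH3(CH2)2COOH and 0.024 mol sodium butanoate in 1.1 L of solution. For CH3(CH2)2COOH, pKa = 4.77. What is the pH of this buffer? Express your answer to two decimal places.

pH = pKa + log([A⁻]/[HA]) = 4.77 + log(0.024/0.054)
pH = 4.77 + (-0.352) = 4.42

pH = 4.42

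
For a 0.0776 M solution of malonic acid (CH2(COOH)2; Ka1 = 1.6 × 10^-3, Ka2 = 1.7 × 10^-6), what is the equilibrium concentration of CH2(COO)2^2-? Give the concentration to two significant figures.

First ionization gives [H+] ≈ [CH2(COOH)COO-] = 1.04 × 10^-2 M.
Second step: Ka2 = [H+][CH2(COO)2^2-]/[CH2(COOH)COO-] ≈ [CH2(COO)2^2-] (since [H+] ≈ [CH2(COOH)COO-]).
So [CH2(COO)2^2-] ≈ Ka2.

1.7 × 10^-6 M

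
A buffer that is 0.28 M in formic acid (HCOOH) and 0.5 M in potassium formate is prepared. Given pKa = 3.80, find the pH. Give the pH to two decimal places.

pH = pKa + log([A⁻]/[HA]) = 3.80 + log(0.5/0.28)
pH = 3.80 + (+0.252) = 4.05

pH = 4.05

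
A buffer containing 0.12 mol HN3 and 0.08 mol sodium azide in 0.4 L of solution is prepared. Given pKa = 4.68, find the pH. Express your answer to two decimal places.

Using pH = pKa + log([base]/[acid]) with [base]/[acid] = 0.08/0.12:
pH = 4.68 + (-0.176) = 4.50

pH = 4.50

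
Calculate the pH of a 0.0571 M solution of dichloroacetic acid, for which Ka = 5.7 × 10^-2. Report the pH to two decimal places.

Cl2CHCOOH ⇌ Cl2CHCOO- + H+
Ka = [H+]²/(0.0571 − [H+]) = 5.7 × 10^-2
Here C₀/Ka ≈ 1, so the small-[H+] approximation fails. Use the quadratic:
[H+] = (−Ka + √(Ka² + 4·Ka·C₀))/2 = 3.53 × 10^-2 M
pH = −log(3.53 × 10^-2) = 1.45

pH = 1.45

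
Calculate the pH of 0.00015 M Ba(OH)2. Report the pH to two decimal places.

pH = 10.48

Ba(OH)2 is a strong base (each formula unit releases 2 OH-); [OH-] = 0.0003 M.
pOH = -log(0.0003) = 3.52
pH = 14.00 - 3.52 = 10.48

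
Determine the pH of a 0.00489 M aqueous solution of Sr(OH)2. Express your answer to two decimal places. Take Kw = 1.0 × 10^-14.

pH = 11.99

Sr(OH)2 is a strong base (each formula unit releases 2 OH-); [OH-] = 0.00978 M.
pOH = -log(0.00978) = 2.01
pH = 14.00 - 2.01 = 11.99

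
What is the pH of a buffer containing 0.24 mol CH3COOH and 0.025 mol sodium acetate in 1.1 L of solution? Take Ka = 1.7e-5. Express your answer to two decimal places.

pH = 3.79

pKa = −log(1.7 × 10^-5) = 4.770
Using pH = pKa + log([base]/[acid]) with [base]/[acid] = 0.025/0.24:
pH = 4.770 + (-0.982) = 3.79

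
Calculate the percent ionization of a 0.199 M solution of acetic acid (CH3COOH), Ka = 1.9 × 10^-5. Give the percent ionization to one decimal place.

1.0%

CH3COOH ⇌ CH3COO- + H+; let x = [H+] at equilibrium.
x ≈ √(Ka·C₀) = √(1.9 × 10^-5 × 0.199) = 1.94 × 10^-3 M
% ionization = x/C₀ × 100% = 1.94 × 10^-3/0.199 × 100% = 1.0%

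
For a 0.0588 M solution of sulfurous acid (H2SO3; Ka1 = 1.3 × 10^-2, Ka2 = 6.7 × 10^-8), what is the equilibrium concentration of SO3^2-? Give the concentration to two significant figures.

First ionization gives [H+] ≈ [HSO3-] = 2.19 × 10^-2 M.
Second step: Ka2 = [H+][SO3^2-]/[HSO3-] ≈ [SO3^2-] (since [H+] ≈ [HSO3-]).
So [SO3^2-] ≈ Ka2.

6.7 × 10^-8 M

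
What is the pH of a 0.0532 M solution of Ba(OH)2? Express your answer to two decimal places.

pH = 13.03

Ba(OH)2 is a strong base (each formula unit releases 2 OH-); [OH-] = 0.106 M.
pOH = -log(0.106) = 0.97
pH = 14.00 - 0.97 = 13.03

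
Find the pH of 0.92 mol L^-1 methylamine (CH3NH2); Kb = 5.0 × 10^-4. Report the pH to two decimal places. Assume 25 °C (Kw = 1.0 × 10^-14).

CH3NH2 + H2O ⇌ CH3NH3+ + OH-
From the ICE table, Kb = x²/(0.92 − x) = 5.0 × 10^-4.
Assume x ≪ 0.92: x ≈ √(5.0 × 10^-4 × 0.92) = 2.14 × 10^-2 M
(x/C₀ = 2.3% < 5%, so the approximation holds.)
pOH = 1.67, so pH = 14.00 − pOH = 12.33

pH = 12.33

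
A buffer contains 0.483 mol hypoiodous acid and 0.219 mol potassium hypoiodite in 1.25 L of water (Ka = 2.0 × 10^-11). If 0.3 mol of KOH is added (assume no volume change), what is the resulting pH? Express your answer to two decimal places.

OH- converts HOI to OI-: HOI → 0.183 mol, OI- → 0.519 mol.
pKa = −log(2.0 × 10^-11) = 10.699
pH = pKa + log(n_OI-/n_HOI) = 10.699 + log(0.519/0.183) = 10.699 + (+0.453)

pH = 11.15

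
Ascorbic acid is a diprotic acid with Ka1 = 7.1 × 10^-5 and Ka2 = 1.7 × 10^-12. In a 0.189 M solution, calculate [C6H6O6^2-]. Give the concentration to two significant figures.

First ionization gives [H+] ≈ [HC6H6O6-] = 3.66 × 10^-3 M.
Second step: Ka2 = [H+][C6H6O6^2-]/[HC6H6O6-] ≈ [C6H6O6^2-] (since [H+] ≈ [HC6H6O6-]).
So [C6H6O6^2-] ≈ Ka2.

1.7 × 10^-12 M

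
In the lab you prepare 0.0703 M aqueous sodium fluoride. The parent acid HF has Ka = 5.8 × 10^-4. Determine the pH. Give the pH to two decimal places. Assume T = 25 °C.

pH = 8.04

F- is the conjugate base of the weak acid HF.
Kb = Kw/Ka = 1.0×10^-14 / 5.8 × 10^-4 = 1.72 × 10^-11
Kb = x²/(0.0703 − x) = 1.72 × 10^-11
Since Kb ≪ C₀, x ≈ √(Kb·C₀) = 1.10 × 10^-6 M.
(x/C₀ = 0.0016% < 5%, so the approximation holds.)
pOH = 5.96, so pH = 14.00 − pOH = 8.04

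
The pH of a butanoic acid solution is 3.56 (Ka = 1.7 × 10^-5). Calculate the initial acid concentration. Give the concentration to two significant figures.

C₀ = 4.7 × 10^-3 M

[H+] = 10^(-3.56) = 2.75 × 10^-4 M = x
Ka = x²/(C₀ − x) ⇒ C₀ = x + x²/Ka
C₀ = 2.75 × 10^-4 + (2.75 × 10^-4)²/(1.7 × 10^-5) = 4.72 × 10^-3 M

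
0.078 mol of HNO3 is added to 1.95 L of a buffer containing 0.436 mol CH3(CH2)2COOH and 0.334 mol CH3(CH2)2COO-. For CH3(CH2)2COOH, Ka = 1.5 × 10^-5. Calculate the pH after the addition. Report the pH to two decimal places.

pH = 4.52

After neutralization: n(CH3(CH2)2COOH) = 0.514 mol, n(CH3(CH2)2COO-) = 0.256 mol.
pKa = −log(1.5 × 10^-5) = 4.824
pH = pKa + log(n_CH3(CH2)2COO-/n_CH3(CH2)2COOH) = 4.824 + log(0.256/0.514) = 4.824 + (-0.303)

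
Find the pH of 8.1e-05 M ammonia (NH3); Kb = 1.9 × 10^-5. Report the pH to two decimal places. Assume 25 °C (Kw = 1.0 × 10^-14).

pH = 9.49

NH3 + H2O ⇌ NH4+ + OH-
Kb = x²/(8.1e-05 − x) = 1.9 × 10^-5
x is not negligible relative to C₀; solve x² + 1.9e-05·x − 1.54e-09 = 0.
x = (−Kb + √(Kb² + 4·Kb·C₀))/2 = 3.09 × 10^-5 M
pOH = 4.51, so pH = 14.00 − pOH = 9.49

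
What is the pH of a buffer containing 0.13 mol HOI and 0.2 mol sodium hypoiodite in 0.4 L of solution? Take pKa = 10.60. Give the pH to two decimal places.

pH = 10.79

Henderson–Hasselbalch: pH = pKa + log([OI-]/[HOI]) = 10.60 + log(0.2/0.13)
pH = 10.60 + (+0.187) = 10.79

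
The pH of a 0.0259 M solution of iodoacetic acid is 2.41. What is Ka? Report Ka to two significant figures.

[H+] = 10^(-2.41) = 3.89 × 10^-3 M
At equilibrium [HA] = 0.0259 − 3.89 × 10^-3 = 2.20 × 10^-2 M
Ka = [H+][A-]/[HA] = (3.89 × 10^-3)² / 2.20 × 10^-2 = 6.9 × 10^-4

Ka = 6.9 × 10^-4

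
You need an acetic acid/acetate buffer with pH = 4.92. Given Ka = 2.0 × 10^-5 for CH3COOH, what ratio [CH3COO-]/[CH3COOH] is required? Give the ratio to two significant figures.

pKa = -log(2.0 × 10^-5) = 4.699
pH = pKa + log(r) ⇒ log(r) = 4.92 − 4.699 = +0.221
r = [CH3COO-]/[CH3COOH] = 10^(+0.221) = 1.66

ratio = 1.7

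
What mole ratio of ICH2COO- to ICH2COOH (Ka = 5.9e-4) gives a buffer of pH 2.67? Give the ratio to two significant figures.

ratio = 0.28

pKa = -log(5.9 × 10^-4) = 3.229
pH = pKa + log(r) ⇒ log(r) = 2.67 − 3.229 = -0.559
r = [ICH2COO-]/[ICH2COOH] = 10^(-0.559) = 0.276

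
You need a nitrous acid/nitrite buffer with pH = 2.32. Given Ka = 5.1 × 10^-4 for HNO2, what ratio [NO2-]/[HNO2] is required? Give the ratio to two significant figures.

pKa = -log(5.1 × 10^-4) = 3.292
pH = pKa + log(r) ⇒ log(r) = 2.32 − 3.292 = -0.972
r = [NO2-]/[HNO2] = 10^(-0.972) = 0.107

ratio = 0.11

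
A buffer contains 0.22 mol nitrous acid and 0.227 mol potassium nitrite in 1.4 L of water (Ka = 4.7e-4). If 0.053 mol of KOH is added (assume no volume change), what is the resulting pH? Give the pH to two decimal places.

OH- converts HNO2 to NO2-: HNO2 → 0.167 mol, NO2- → 0.28 mol.
pKa = −log(4.7 × 10^-4) = 3.328
pH = pKa + log([A⁻]/[HA]) = 3.328 + log(0.28/0.167) = 3.328 +0.224

pH = 3.55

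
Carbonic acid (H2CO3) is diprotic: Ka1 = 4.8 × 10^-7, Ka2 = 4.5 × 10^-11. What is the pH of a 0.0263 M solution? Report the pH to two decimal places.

Ka1 ≫ Ka2, so treat the first dissociation as the only significant source of H+.
Ka1 = x²/(0.0263 − x) = 4.8 × 10^-7
x ≈ √(4.8 × 10^-7 × 0.0263) = 1.12 × 10^-4 M
pH = −log(1.12 × 10^-4) = 3.95

pH = 3.95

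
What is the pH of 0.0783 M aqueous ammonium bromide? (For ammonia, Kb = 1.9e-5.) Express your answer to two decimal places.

NH4+ is the conjugate acid of the weak base NH3.
Ka = Kw/Kb = 1.0×10^-14 / 1.9 × 10^-5 = 5.26 × 10^-10
Ka = x²/(0.0783 − x) = 5.26 × 10^-10
Assume x ≪ 0.0783: x ≈ √(5.26 × 10^-10 × 0.0783) = 6.42 × 10^-6 M
pH = −log(6.42 × 10^-6) = 5.19

pH = 5.19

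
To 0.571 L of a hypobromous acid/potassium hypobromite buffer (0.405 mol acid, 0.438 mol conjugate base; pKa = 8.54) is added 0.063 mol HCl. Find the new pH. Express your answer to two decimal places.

Added H+ converts OBr- to HOBr: HOBr → 0.468 mol, OBr- → 0.375 mol.
Henderson–Hasselbalch with mole ratio 0.375/0.468: pH = 8.54 + (-0.096)

pH = 8.44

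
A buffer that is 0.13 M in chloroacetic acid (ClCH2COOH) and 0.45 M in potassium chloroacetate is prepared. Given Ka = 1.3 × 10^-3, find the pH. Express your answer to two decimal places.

pKa = −log(1.3 × 10^-3) = 2.886
Using pH = pKa + log([base]/[acid]) with [base]/[acid] = 0.45/0.13:
pH = 2.886 + (+0.539) = 3.43

pH = 3.43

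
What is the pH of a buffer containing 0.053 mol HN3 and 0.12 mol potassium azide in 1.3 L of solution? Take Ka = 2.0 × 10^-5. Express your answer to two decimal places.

pH = 5.05

pKa = −log(2.0 × 10^-5) = 4.699
pH = pKa + log([A⁻]/[HA]) = 4.699 + log(0.12/0.053)
pH = 4.699 + (+0.355) = 5.05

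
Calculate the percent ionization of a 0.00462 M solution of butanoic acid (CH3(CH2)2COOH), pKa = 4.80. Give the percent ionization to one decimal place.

CH3(CH2)2COOH ⇌ CH3(CH2)2COO- + H+; let x = [H+] at equilibrium.
Ka = 10^(−4.80) = 1.58 × 10^-5
Solve x² + 1.58e-05x − 7.3e-08 = 0 → x = 2.62 × 10^-4 M
% ionization = x/C₀ × 100% = 2.62 × 10^-4/0.00462 × 100% = 5.7%

5.7%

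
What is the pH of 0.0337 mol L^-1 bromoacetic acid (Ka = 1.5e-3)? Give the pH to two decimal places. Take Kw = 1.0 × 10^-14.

pH = 2.19

BrCH2COOH ⇌ BrCH2COO- + H+
Let x = [H+] at equilibrium. Ka = x²/(0.0337 − x).
Here C₀/Ka ≈ 22.5, so the small-x approximation fails. Use the quadratic:
x = (−Ka + √(Ka² + 4·Ka·C₀))/2 = 6.40 × 10^-3 M
pH = −log[H+] = −log(6.40 × 10^-3) = 2.19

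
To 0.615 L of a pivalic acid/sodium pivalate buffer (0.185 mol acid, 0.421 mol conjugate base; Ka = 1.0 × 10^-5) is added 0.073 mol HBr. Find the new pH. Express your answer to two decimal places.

After neutralization: n((CH3)3CCOOH) = 0.258 mol, n((CH3)3CCOO-) = 0.348 mol.
pKa = −log(1.0 × 10^-5) = 5.000
pH = pKa + log([A⁻]/[HA]) = 5.000 + log(0.348/0.258) = 5.000 +0.130

pH = 5.13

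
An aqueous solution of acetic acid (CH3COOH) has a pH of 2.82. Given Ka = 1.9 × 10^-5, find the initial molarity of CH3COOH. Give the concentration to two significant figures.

C₀ = 1.2 × 10^-1 M

[H+] = 10^(-2.82) = 1.51 × 10^-3 M = x
Ka = x²/(C₀ − x) ⇒ C₀ = x + x²/Ka
C₀ = 1.51 × 10^-3 + (1.51 × 10^-3)²/(1.9 × 10^-5) = 1.22 × 10^-1 M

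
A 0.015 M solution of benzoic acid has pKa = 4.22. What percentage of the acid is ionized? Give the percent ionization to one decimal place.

C6H5COOH ⇌ C6H5COO- + H+; let x = [H+] at equilibrium.
Ka = 10^(−4.22) = 6.03 × 10^-5
Ka = x²/(C₀ − x); solving the quadratic gives x = 9.21 × 10^-4 M.
Fraction ionized = 9.21 × 10^-4 / 0.015 = 0.0614 → 6.1%

6.1%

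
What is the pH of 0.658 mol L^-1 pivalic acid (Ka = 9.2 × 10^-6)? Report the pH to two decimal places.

pH = 2.61

(CH3)3CCOOH ⇌ (CH3)3CCOO- + H+
From the ICE table, Ka = [H+]²/(0.658 − [H+]) = 9.2 × 10^-6.
Since Ka ≪ C₀, [H+] ≈ √(Ka·C₀) = 2.46 × 10^-3 M.
([H+]/C₀ = 0.37% < 5%, so the approximation holds.)
pH = −log[H+] = −log(2.46 × 10^-3) = 2.61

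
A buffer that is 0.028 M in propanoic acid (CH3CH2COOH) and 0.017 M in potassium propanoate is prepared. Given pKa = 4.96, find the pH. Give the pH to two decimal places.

pH = 4.74

pH = pKa + log([A⁻]/[HA]) = 4.96 + log(0.017/0.028)
pH = 4.96 + (-0.217) = 4.74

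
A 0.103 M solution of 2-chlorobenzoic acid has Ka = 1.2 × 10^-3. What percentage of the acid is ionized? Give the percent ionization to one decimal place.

10.2%

ClC6H4COOH ⇌ ClC6H4COO- + H+; let x = [H+] at equilibrium.
Solve x² + 0.0012x − 0.000124 = 0 → x = 1.05 × 10^-2 M
Fraction ionized = 1.05 × 10^-2 / 0.103 = 0.1019 → 10.2%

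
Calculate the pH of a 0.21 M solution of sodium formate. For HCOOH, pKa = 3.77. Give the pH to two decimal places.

HCOO- is the conjugate base of the weak acid HCOOH.
Ka = 10^(−3.77) = 1.70 × 10^-4
Kb = Kw/Ka = 1.0×10^-14 / 1.70 × 10^-4 = 5.88 × 10^-11
From the ICE table, Kb = [OH-]²/(0.21 − [OH-]) = 5.88 × 10^-11.
Neglecting [OH-] in the denominator: [OH-] = √(5.88 × 10^-11 × 0.21) = 3.51 × 10^-6 M
([OH-]/C₀ = 0.0017% < 5%, so the approximation holds.)
pOH = 5.45, so pH = 14.00 − pOH = 8.55

pH = 8.55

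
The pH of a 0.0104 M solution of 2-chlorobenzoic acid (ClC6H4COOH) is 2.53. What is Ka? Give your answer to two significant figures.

[H+] = 10^(-2.53) = 2.95 × 10^-3 M
At equilibrium [HA] = 0.0104 − 2.95 × 10^-3 = 7.45 × 10^-3 M
Ka = [H+][A-]/[HA] = (2.95 × 10^-3)² / 7.45 × 10^-3 = 1.2 × 10^-3

Ka = 1.2 × 10^-3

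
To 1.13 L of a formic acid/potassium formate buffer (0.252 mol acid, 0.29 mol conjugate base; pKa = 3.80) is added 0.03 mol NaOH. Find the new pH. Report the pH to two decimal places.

pH = 3.96

OH- converts HCOOH to HCOO-: HCOOH → 0.222 mol, HCOO- → 0.32 mol.
pH = pKa + log([A⁻]/[HA]) = 3.80 + log(0.32/0.222) = 3.80 +0.159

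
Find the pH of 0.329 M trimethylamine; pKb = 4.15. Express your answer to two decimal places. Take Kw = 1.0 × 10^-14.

pH = 11.68

(CH3)3N + H2O ⇌ (CH3)3NH+ + OH-
Kb = 10^(−4.15) = 7.08 × 10^-5
Kb = [OH-]²/(0.329 − [OH-]) = 7.08 × 10^-5
Since Kb ≪ C₀, [OH-] ≈ √(Kb·C₀) = 4.83 × 10^-3 M.
Check: 1.5% ionized — well under 5%, approximation valid.
pOH = −log(4.83 × 10^-3) = 2.32; pH = 14.00 − 2.32 = 11.68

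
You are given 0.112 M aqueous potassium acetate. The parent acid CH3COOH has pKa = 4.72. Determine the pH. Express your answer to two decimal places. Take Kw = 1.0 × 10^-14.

pH = 8.88

CH3COO- is the conjugate base of the weak acid CH3COOH.
Ka = 10^(−4.72) = 1.91 × 10^-5
Kb = Kw/Ka = 1.0×10^-14 / 1.91 × 10^-5 = 5.24 × 10^-10
From the ICE table, Kb = [OH-]²/(0.112 − [OH-]) = 5.24 × 10^-10.
Since Kb ≪ C₀, [OH-] ≈ √(Kb·C₀) = 7.66 × 10^-6 M.
([OH-]/C₀ = 0.0068% < 5%, so the approximation holds.)
pOH = −log(7.66 × 10^-6) = 5.12; pH = 14.00 − 5.12 = 8.88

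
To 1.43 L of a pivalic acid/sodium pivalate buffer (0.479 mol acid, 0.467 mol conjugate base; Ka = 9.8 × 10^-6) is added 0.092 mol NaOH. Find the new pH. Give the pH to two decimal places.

pH = 5.17

OH- converts (CH3)3CCOOH to (CH3)3CCOO-: (CH3)3CCOOH → 0.387 mol, (CH3)3CCOO- → 0.559 mol.
pKa = −log(9.8 × 10^-6) = 5.009
pH = pKa + log([A⁻]/[HA]) = 5.009 + log(0.559/0.387) = 5.009 +0.160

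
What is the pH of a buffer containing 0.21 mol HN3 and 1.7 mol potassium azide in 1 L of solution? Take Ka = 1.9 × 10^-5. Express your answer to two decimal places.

pKa = −log(1.9 × 10^-5) = 4.721
Using pH = pKa + log([base]/[acid]) with [base]/[acid] = 1.7/0.21:
pH = 4.721 + (+0.908) = 5.63

pH = 5.63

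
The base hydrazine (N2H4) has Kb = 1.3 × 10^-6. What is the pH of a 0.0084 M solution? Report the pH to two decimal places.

pH = 10.02

N2H4 + H2O ⇌ N2H5+ + OH-
From the ICE table, Kb = x²/(0.0084 − x) = 1.3 × 10^-6.
Assume x ≪ 0.0084: x ≈ √(1.3 × 10^-6 × 0.0084) = 1.04 × 10^-4 M
pOH = −log(1.04 × 10^-4) = 3.98; pH = 14.00 − 3.98 = 10.02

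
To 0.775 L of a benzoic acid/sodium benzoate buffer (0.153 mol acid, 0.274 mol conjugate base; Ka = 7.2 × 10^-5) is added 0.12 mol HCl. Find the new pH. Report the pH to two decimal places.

Added H+ converts C6H5COO- to C6H5COOH: C6H5COOH → 0.273 mol, C6H5COO- → 0.154 mol.
pKa = −log(7.2 × 10^-5) = 4.143
pH = pKa + log(n_C6H5COO-/n_C6H5COOH) = 4.143 + log(0.154/0.273) = 4.143 + (-0.249)

pH = 3.89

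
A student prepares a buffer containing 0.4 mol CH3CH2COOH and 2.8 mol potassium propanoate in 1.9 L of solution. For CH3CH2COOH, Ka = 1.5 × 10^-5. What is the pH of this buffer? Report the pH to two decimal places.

pH = 5.67

pKa = −log(1.5 × 10^-5) = 4.824
pH = pKa + log([A⁻]/[HA]) = 4.824 + log(2.8/0.4)
pH = 4.824 + (+0.845) = 5.67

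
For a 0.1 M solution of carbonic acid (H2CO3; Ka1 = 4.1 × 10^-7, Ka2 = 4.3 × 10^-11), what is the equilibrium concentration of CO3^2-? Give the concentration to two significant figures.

4.3 × 10^-11 M

First ionization gives [H+] ≈ [HCO3-] = 2.02 × 10^-4 M.
Second step: Ka2 = [H+][CO3^2-]/[HCO3-] ≈ [CO3^2-] (since [H+] ≈ [HCO3-]).
So [CO3^2-] ≈ Ka2.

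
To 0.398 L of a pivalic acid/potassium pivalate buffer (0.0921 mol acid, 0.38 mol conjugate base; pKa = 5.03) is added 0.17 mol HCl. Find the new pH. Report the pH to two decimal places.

Added H+ converts (CH3)3CCOO- to (CH3)3CCOOH: (CH3)3CCOOH → 0.262 mol, (CH3)3CCOO- → 0.21 mol.
pH = pKa + log([A⁻]/[HA]) = 5.03 + log(0.21/0.262) = 5.03 -0.096

pH = 4.93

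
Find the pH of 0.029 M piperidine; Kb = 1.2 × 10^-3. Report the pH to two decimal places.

C5H10NH + H2O ⇌ C5H10NH2+ + OH-
Let x = [OH-] at equilibrium. Kb = x²/(0.029 − x).
x is not negligible relative to C₀; solve x² + 0.0012·x − 3.48e-05 = 0.
x = (−Kb + √(Kb² + 4·Kb·C₀))/2 = 5.33 × 10^-3 M
pOH = 2.27, so pH = 14.00 − pOH = 11.73

pH = 11.73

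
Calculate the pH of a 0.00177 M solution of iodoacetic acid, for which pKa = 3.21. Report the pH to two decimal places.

ICH2COOH ⇌ ICH2COO- + H+
Ka = 10^(−3.21) = 6.17 × 10^-4
Ka = [H+]²/(0.00177 − [H+]) = 6.17 × 10^-4
Here C₀/Ka ≈ 2.87, so the small-[H+] approximation fails. Use the quadratic:
[H+] = [−0.000617 + √(0.000617² + 4.37e-06)]/2 = 7.81 × 10^-4 M
pH = −log(7.81 × 10^-4) = 3.11

pH = 3.11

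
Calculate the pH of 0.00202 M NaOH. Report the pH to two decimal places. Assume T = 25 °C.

pH = 11.31

NaOH is a strong base; [OH-] = 0.00202 M.
pOH = -log(0.00202) = 2.69
pH = 14.00 - 2.69 = 11.31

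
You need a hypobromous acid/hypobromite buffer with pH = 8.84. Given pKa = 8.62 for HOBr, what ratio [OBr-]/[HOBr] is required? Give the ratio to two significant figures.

pH = pKa + log(r) ⇒ log(r) = 8.84 − 8.62 = +0.22
r = [OBr-]/[HOBr] = 10^(+0.22) = 1.66

ratio = 1.7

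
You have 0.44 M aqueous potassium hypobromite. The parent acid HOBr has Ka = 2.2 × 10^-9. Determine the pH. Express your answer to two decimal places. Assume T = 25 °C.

pH = 11.15

OBr- is the conjugate base of the weak acid HOBr.
Kb = Kw/Ka = 1.0×10^-14 / 2.2 × 10^-9 = 4.55 × 10^-6
Kb = x²/(0.44 − x) = 4.55 × 10^-6
Assume x ≪ 0.44: x ≈ √(4.55 × 10^-6 × 0.44) = 1.41 × 10^-3 M
Check: 0.32% ionized — well under 5%, approximation valid.
pOH = −log(1.41 × 10^-3) = 2.85; pH = 14.00 − 2.85 = 11.15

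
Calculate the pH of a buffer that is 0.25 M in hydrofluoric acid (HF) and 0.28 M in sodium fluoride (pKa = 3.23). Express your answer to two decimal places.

pH = 3.28

Henderson–Hasselbalch: pH = pKa + log([F-]/[HF]) = 3.23 + log(0.28/0.25)
pH = 3.23 + (+0.049) = 3.28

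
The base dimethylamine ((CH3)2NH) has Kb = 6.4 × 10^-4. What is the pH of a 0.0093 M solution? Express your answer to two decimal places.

pH = 11.33

(CH3)2NH + H2O ⇌ (CH3)2NH2+ + OH-
Kb = [OH-]²/(0.0093 − [OH-]) = 6.4 × 10^-4
[OH-] is not negligible relative to C₀; solve [OH-]² + 0.00064·[OH-] − 5.95e-06 = 0.
[OH-] = (−Kb + √(Kb² + 4·Kb·C₀))/2 = 2.14 × 10^-3 M
pOH = 2.67, so pH = 14.00 − pOH = 11.33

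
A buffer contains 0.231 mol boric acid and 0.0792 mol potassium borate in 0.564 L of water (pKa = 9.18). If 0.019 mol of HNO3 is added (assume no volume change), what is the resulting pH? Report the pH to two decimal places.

pH = 8.56

After neutralization: n(B(OH)3) = 0.25 mol, n(B(OH)4-) = 0.0602 mol.
Henderson–Hasselbalch with mole ratio 0.0602/0.25: pH = 9.18 + (-0.618)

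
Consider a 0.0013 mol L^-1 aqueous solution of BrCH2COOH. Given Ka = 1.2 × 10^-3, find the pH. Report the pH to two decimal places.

BrCH2COOH ⇌ BrCH2COO- + H+
From the ICE table, Ka = x²/(0.0013 − x) = 1.2 × 10^-3.
x is not negligible relative to C₀; solve x² + 0.0012·x − 1.56e-06 = 0.
x = [−0.0012 + √(0.0012² + 6.24e-06)]/2 = 7.86 × 10^-4 M
pH = −log[H+] = −log(7.86 × 10^-4) = 3.10

pH = 3.10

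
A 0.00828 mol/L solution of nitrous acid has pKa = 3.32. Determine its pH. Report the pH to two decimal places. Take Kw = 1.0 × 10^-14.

pH = 2.75

HNO2 ⇌ NO2- + H+
Ka = 10^(−3.32) = 4.79 × 10^-4
Ka = [H+]²/(0.00828 − [H+]) = 4.79 × 10^-4
Here C₀/Ka ≈ 17.3, so the small-[H+] approximation fails. Use the quadratic:
[H+] = (−Ka + √(Ka² + 4·Ka·C₀))/2 = 1.77 × 10^-3 M
pH = −log[H+] = −log(1.77 × 10^-3) = 2.75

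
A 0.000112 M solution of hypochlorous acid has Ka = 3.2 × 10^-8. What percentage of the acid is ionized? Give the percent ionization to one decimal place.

1.7%

HOCl ⇌ OCl- + H+; let x = [H+] at equilibrium.
x ≈ √(Ka·C₀) = √(3.2 × 10^-8 × 0.000112) = 1.89 × 10^-6 M
% ionization = x/C₀ × 100% = 1.89 × 10^-6/0.000112 × 100% = 1.7%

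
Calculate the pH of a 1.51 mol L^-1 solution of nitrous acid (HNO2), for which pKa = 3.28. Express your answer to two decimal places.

pH = 1.55

HNO2 ⇌ NO2- + H+
Ka = 10^(−3.28) = 5.25 × 10^-4
Ka = x²/(1.51 − x) = 5.25 × 10^-4
Assume x ≪ 1.51: x ≈ √(5.25 × 10^-4 × 1.51) = 2.82 × 10^-2 M
pH = −log[H+] = −log(2.82 × 10^-2) = 1.55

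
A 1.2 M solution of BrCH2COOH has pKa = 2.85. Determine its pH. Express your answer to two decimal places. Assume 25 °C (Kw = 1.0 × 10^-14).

BrCH2COOH ⇌ BrCH2COO- + H+
Ka = 10^(−2.85) = 1.41 × 10^-3
Ka = [H+]²/(1.2 − [H+]) = 1.41 × 10^-3
Assume [H+] ≪ 1.2: [H+] ≈ √(1.41 × 10^-3 × 1.2) = 4.11 × 10^-2 M
pH = −log(4.11 × 10^-2) = 1.39

pH = 1.39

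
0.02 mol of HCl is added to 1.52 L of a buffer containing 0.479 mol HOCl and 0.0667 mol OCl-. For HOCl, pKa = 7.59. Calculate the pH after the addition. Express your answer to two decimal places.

After neutralization: n(HOCl) = 0.499 mol, n(OCl-) = 0.0467 mol.
pH = pKa + log(n_OCl-/n_HOCl) = 7.59 + log(0.0467/0.499) = 7.59 + (-1.029)

pH = 6.56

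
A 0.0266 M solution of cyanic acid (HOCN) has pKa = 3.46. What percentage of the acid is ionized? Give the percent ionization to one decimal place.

HOCN ⇌ OCN- + H+; let x = [H+] at equilibrium.
Ka = 10^(−3.46) = 3.47 × 10^-4
Solve x² + 0.000347x − 9.23e-06 = 0 → x = 2.87 × 10^-3 M
% ionization = x/C₀ × 100% = 2.87 × 10^-3/0.0266 × 100% = 10.8%

10.8%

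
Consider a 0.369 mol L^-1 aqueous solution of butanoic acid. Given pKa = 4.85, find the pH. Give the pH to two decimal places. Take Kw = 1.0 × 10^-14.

CH3(CH2)2COOH ⇌ CH3(CH2)2COO- + H+
Ka = 10^(−4.85) = 1.41 × 10^-5
From the ICE table, Ka = x²/(0.369 − x) = 1.41 × 10^-5.
Neglecting x in the denominator: x = √(1.41 × 10^-5 × 0.369) = 2.28 × 10^-3 M
pH = −log[H+] = −log(2.28 × 10^-3) = 2.64

pH = 2.64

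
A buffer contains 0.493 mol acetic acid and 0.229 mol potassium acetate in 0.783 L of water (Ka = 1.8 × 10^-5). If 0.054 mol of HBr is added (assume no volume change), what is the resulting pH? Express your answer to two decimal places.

Added H+ converts CH3COO- to CH3COOH: CH3COOH → 0.547 mol, CH3COO- → 0.175 mol.
pKa = −log(1.8 × 10^-5) = 4.745
pH = pKa + log([A⁻]/[HA]) = 4.745 + log(0.175/0.547) = 4.745 -0.495

pH = 4.25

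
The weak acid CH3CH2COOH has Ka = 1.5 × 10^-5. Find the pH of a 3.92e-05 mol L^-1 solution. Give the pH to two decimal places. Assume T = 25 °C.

CH3CH2COOH ⇌ CH3CH2COO- + H+
Ka = [H+]²/(3.92e-05 − [H+]) = 1.5 × 10^-5
[H+] is not negligible relative to C₀; solve [H+]² + 1.5e-05·[H+] − 5.88e-10 = 0.
[H+] = (−Ka + √(Ka² + 4·Ka·C₀))/2 = 1.79 × 10^-5 M
pH = −log[H+] = −log(1.79 × 10^-5) = 4.75

pH = 4.75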